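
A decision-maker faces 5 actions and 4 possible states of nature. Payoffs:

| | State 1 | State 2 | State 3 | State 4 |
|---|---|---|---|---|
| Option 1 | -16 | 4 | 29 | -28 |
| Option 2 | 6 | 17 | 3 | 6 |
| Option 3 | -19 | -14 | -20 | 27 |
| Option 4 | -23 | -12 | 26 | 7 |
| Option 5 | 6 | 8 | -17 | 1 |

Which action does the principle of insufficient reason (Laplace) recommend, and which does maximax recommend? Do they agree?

Row averages: Option 1=-2.75, Option 2=8, Option 3=-6.5, Option 4=-0.5, Option 5=-0.5
Highest average = 8 → Option 2.
Row maxima: Option 1=29, Option 2=17, Option 3=27, Option 4=26, Option 5=8
Best best-case = 29 → Option 1.

laplace → Option 2; maximax → Option 1 (disagree)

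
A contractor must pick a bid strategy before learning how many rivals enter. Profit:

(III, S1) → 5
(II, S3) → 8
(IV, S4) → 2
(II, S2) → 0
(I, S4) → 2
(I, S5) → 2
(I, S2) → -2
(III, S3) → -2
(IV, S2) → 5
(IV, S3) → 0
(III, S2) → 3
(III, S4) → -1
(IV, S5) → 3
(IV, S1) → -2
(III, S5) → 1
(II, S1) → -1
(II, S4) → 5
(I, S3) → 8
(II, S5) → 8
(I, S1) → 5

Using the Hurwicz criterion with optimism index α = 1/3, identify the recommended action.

II

I: 1/3·8 + 2/3·(-2) = 4/3
II: 1/3·8 + 2/3·(-1) = 2
III: 1/3·5 + 2/3·(-2) = 1/3
IV: 1/3·5 + 2/3·(-2) = 1/3
Highest Hurwicz score = 2 → II.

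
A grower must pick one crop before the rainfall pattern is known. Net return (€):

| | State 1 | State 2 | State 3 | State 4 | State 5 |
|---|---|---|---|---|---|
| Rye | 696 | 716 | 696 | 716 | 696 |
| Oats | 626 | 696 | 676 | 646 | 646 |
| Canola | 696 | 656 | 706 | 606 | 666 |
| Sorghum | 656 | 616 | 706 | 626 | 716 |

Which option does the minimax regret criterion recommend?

Column bests: State 1=696, State 2=716, State 3=706, State 4=716, State 5=716.
Rye regrets: 0, 0, 10, 0, 20 → max 20
Oats regrets: 70, 20, 30, 70, 70 → max 70
Canola regrets: 0, 60, 0, 110, 50 → max 110
Sorghum regrets: 40, 100, 0, 90, 0 → max 100
Smallest max regret = 20 → Rye.

Rye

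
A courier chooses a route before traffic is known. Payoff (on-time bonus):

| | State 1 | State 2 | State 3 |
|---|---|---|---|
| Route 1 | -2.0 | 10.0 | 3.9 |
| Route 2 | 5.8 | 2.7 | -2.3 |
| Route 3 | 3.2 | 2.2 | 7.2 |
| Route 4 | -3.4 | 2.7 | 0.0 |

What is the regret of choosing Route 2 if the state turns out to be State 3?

9.5

Best payoff under State 3 is 7.2.
Regret = 7.2 − (-2.3) = 9.5.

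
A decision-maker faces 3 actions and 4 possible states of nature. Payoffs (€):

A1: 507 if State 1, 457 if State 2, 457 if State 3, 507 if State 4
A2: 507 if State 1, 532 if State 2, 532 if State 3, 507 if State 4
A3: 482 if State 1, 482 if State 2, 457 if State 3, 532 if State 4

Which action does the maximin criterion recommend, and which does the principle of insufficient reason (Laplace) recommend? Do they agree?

maximin → A2; laplace → A2 (agree)

Row minima: A1=457, A2=507, A3=457
Best worst-case = 507 → A2.
Row averages: A1=482, A2=519.5, A3=488.25
Highest average = 519.5 → A2.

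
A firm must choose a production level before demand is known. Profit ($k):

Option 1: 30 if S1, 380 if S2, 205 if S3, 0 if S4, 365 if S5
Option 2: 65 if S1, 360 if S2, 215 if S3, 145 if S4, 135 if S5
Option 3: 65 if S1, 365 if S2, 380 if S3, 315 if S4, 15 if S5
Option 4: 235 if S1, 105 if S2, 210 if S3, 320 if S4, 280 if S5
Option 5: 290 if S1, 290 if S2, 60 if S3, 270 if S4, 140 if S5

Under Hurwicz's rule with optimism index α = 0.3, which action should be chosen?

Option 1: 0.3·380 + 0.7·0 = 114
Option 2: 0.3·360 + 0.7·65 = 153.5
Option 3: 0.3·380 + 0.7·15 = 124.5
Option 4: 0.3·320 + 0.7·105 = 169.5
Option 5: 0.3·290 + 0.7·60 = 129
Highest Hurwicz score = 169.5 → Option 4.

Option 4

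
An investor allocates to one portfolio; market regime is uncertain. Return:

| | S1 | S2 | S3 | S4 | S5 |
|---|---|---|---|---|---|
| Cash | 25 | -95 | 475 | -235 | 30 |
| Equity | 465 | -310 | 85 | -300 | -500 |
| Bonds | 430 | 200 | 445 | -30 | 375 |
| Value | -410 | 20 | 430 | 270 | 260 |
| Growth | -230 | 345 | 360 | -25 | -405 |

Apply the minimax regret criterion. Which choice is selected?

Bonds

Column bests: S1=465, S2=345, S3=475, S4=270, S5=375.
Cash regrets: 440, 440, 0, 505, 345 → max 505
Equity regrets: 0, 655, 390, 570, 875 → max 875
Bonds regrets: 35, 145, 30, 300, 0 → max 300
Value regrets: 875, 325, 45, 0, 115 → max 875
Growth regrets: 695, 0, 115, 295, 780 → max 780
Smallest max regret = 300 → Bonds.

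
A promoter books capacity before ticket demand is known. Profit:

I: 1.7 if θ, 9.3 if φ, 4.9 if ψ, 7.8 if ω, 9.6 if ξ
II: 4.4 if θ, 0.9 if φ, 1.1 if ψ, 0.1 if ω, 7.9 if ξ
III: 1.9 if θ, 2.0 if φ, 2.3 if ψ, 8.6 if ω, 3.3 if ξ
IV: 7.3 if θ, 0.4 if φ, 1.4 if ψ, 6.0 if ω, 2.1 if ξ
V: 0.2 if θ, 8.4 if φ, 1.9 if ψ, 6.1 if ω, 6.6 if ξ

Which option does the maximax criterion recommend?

Row maxima: I=9.6, II=7.9, III=8.6, IV=7.3, V=8.4
Best best-case = 9.6 → I.

I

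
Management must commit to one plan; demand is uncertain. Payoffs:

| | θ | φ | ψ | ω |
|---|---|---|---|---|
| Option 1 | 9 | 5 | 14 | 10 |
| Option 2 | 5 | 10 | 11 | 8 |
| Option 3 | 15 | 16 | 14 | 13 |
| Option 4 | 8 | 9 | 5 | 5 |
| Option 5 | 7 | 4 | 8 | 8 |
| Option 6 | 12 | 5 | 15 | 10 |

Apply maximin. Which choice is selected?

Option 3

Row minima: Option 1=5, Option 2=5, Option 3=13, Option 4=5, Option 5=4, Option 6=5
Best worst-case = 13 → Option 3.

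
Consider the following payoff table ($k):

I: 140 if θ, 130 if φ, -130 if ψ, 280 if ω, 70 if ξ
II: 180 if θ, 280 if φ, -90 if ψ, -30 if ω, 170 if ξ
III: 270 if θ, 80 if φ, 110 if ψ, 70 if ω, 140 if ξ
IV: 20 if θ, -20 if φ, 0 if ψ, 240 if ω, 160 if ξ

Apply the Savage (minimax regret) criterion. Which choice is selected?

III

Column bests: θ=270, φ=280, ψ=110, ω=280, ξ=170.
I regrets: 130, 150, 240, 0, 100 → max 240
II regrets: 90, 0, 200, 310, 0 → max 310
III regrets: 0, 200, 0, 210, 30 → max 210
IV regrets: 250, 300, 110, 40, 10 → max 300
Smallest max regret = 210 → III.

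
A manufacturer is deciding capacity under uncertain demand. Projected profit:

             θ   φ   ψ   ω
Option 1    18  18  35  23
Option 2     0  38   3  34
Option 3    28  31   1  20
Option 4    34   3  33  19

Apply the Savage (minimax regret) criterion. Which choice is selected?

Option 1

Column bests: θ=34, φ=38, ψ=35, ω=34.
Option 1 regrets: 16, 20, 0, 11 → max 20
Option 2 regrets: 34, 0, 32, 0 → max 34
Option 3 regrets: 6, 7, 34, 14 → max 34
Option 4 regrets: 0, 35, 2, 15 → max 35
Smallest max regret = 20 → Option 1.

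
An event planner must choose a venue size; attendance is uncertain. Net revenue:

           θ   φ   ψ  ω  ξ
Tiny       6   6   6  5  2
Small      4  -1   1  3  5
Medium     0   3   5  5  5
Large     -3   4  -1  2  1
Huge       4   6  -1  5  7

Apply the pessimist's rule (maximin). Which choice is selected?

Row minima: Tiny=2, Small=-1, Medium=0, Large=-3, Huge=-1
Best worst-case = 2 → Tiny.

Tiny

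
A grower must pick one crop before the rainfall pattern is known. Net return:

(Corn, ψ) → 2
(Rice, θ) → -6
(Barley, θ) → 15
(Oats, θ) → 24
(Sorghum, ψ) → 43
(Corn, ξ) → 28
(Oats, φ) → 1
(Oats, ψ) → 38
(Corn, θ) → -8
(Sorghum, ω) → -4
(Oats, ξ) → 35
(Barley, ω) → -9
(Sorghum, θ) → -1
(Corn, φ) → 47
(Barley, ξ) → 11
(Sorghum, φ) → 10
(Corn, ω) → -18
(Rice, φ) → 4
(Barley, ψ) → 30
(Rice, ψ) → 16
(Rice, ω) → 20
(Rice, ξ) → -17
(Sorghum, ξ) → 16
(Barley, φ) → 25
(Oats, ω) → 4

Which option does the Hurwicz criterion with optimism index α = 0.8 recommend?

Corn

Oats: 0.8·38 + 0.2·1 = 30.6
Sorghum: 0.8·43 + 0.2·(-4) = 33.6
Barley: 0.8·30 + 0.2·(-9) = 22.2
Corn: 0.8·47 + 0.2·(-18) = 34
Rice: 0.8·20 + 0.2·(-17) = 12.6
Highest Hurwicz score = 34 → Corn.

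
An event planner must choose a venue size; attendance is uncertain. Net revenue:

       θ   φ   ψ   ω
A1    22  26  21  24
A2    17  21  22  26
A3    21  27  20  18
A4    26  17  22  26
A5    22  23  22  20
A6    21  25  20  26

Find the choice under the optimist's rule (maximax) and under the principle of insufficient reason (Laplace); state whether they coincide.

Row maxima: A1=26, A2=26, A3=27, A4=26, A5=23, A6=26
Best best-case = 27 → A3.
Row averages: A1=23.25, A2=21.5, A3=21.5, A4=22.75, A5=21.75, A6=23
Highest average = 23.25 → A1.

maximax → A3; laplace → A1 (disagree)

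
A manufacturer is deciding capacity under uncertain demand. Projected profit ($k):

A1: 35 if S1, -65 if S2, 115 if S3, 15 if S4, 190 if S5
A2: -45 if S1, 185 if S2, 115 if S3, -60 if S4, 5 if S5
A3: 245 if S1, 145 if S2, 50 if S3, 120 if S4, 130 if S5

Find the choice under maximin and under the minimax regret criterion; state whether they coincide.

Row minima: A1=-65, A2=-60, A3=50
Best worst-case = 50 → A3.
Column bests: S1=245, S2=185, S3=115, S4=120, S5=190.
A1 regrets: 210, 250, 0, 105, 0 → max 250
A2 regrets: 290, 0, 0, 180, 185 → max 290
A3 regrets: 0, 40, 65, 0, 60 → max 65
Smallest max regret = 65 → A3.

maximin → A3; minimax regret → A3 (agree)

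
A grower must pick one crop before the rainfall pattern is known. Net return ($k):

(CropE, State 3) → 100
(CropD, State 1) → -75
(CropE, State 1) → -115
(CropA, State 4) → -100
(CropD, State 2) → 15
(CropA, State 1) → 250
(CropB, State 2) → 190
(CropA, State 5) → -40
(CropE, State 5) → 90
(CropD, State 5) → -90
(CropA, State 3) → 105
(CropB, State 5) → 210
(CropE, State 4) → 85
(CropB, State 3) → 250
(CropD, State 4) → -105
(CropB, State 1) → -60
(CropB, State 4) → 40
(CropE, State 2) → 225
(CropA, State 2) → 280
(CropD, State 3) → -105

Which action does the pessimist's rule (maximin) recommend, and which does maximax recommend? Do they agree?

maximin → CropB; maximax → CropA (disagree)

Row minima: CropA=-100, CropD=-105, CropE=-115, CropB=-60
Best worst-case = -60 → CropB.
Row maxima: CropA=280, CropD=15, CropE=225, CropB=250
Best best-case = 280 → CropA.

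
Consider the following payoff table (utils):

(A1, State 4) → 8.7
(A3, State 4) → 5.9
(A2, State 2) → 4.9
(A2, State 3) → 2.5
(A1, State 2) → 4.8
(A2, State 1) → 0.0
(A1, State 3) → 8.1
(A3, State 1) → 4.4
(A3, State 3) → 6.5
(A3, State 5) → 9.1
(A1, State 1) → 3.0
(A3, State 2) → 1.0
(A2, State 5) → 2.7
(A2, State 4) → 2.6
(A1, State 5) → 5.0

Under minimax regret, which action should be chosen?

A3

Column bests: State 1=4.4, State 2=4.9, State 3=8.1, State 4=8.7, State 5=9.1.
A1 regrets: 1.4, 0.1, 0.0, 0.0, 4.1 → max 4.1
A2 regrets: 4.4, 0.0, 5.6, 6.1, 6.4 → max 6.4
A3 regrets: 0.0, 3.9, 1.6, 2.8, 0.0 → max 3.9
Smallest max regret = 3.9 → A3.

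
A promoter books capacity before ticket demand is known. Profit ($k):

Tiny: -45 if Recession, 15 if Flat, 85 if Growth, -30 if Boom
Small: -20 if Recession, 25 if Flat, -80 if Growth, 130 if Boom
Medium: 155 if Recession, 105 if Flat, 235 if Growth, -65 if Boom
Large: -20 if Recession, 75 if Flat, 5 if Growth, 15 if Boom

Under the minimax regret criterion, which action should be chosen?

Column bests: Recession=155, Flat=105, Growth=235, Boom=130.
Tiny regrets: 200, 90, 150, 160 → max 200
Small regrets: 175, 80, 315, 0 → max 315
Medium regrets: 0, 0, 0, 195 → max 195
Large regrets: 175, 30, 230, 115 → max 230
Smallest max regret = 195 → Medium.

Medium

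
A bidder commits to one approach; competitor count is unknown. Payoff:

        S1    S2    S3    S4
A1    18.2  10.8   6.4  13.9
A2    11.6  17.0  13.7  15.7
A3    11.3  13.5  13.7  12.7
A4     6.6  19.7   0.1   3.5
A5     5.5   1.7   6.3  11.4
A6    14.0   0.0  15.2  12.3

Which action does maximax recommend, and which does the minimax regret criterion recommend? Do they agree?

Row maxima: A1=18.2, A2=17.0, A3=13.7, A4=19.7, A5=11.4, A6=15.2
Best best-case = 19.7 → A4.
Column bests: S1=18.2, S2=19.7, S3=15.2, S4=15.7.
A1 regrets: 0.0, 8.9, 8.8, 1.8 → max 8.9
A2 regrets: 6.6, 2.7, 1.5, 0.0 → max 6.6
A3 regrets: 6.9, 6.2, 1.5, 3.0 → max 6.9
A4 regrets: 11.6, 0.0, 15.1, 12.2 → max 15.1
A5 regrets: 12.7, 18.0, 8.9, 4.3 → max 18.0
A6 regrets: 4.2, 19.7, 0.0, 3.4 → max 19.7
Smallest max regret = 6.6 → A2.

maximax → A4; minimax regret → A2 (disagree)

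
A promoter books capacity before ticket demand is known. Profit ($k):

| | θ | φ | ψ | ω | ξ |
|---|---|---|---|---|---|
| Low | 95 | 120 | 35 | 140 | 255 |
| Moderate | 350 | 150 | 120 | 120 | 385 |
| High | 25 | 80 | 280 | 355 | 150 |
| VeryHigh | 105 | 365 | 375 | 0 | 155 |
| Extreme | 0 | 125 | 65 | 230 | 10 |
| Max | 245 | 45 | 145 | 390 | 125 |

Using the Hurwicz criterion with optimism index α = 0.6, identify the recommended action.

Low: 0.6·255 + 0.4·35 = 167
Moderate: 0.6·385 + 0.4·120 = 279
High: 0.6·355 + 0.4·25 = 223
VeryHigh: 0.6·375 + 0.4·0 = 225
Extreme: 0.6·230 + 0.4·0 = 138
Max: 0.6·390 + 0.4·45 = 252
Highest Hurwicz score = 279 → Moderate.

Moderate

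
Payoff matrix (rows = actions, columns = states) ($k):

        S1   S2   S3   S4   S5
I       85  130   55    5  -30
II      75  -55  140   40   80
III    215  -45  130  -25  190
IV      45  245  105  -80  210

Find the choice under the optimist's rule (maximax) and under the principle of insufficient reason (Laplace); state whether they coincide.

Row maxima: I=130, II=140, III=215, IV=245
Best best-case = 245 → IV.
Row averages: I=49, II=56, III=93, IV=105
Highest average = 105 → IV.

maximax → IV; laplace → IV (agree)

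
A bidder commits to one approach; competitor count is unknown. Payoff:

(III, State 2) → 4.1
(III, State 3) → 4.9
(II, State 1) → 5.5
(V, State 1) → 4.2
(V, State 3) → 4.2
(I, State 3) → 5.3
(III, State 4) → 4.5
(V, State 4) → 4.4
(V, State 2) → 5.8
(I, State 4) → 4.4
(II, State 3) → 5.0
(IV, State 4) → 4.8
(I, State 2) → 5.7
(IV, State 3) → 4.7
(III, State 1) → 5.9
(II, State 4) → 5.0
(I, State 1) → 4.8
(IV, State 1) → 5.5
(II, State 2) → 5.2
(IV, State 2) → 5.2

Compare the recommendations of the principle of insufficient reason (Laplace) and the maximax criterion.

Row averages: I=5.05, II=5.175, III=4.85, IV=5.05, V=4.65
Highest average = 5.175 → II.
Row maxima: I=5.7, II=5.5, III=5.9, IV=5.5, V=5.8
Best best-case = 5.9 → III.

laplace → II; maximax → III (disagree)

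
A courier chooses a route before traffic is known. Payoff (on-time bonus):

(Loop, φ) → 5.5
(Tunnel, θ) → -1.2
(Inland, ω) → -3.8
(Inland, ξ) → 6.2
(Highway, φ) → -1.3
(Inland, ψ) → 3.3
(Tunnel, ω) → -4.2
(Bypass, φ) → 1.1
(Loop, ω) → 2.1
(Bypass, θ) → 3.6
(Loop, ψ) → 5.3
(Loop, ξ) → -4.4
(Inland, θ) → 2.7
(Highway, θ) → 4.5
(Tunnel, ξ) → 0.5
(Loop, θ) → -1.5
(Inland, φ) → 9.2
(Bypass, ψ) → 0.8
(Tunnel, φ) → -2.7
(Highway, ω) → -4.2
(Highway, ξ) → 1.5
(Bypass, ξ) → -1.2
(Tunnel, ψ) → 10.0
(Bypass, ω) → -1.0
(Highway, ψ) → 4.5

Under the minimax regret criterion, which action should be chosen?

Inland

Column bests: θ=4.5, φ=9.2, ψ=10.0, ω=2.1, ξ=6.2.
Bypass regrets: 0.9, 8.1, 9.2, 3.1, 7.4 → max 9.2
Highway regrets: 0.0, 10.5, 5.5, 6.3, 4.7 → max 10.5
Tunnel regrets: 5.7, 11.9, 0.0, 6.3, 5.7 → max 11.9
Inland regrets: 1.8, 0.0, 6.7, 5.9, 0.0 → max 6.7
Loop regrets: 6.0, 3.7, 4.7, 0.0, 10.6 → max 10.6
Smallest max regret = 6.7 → Inland.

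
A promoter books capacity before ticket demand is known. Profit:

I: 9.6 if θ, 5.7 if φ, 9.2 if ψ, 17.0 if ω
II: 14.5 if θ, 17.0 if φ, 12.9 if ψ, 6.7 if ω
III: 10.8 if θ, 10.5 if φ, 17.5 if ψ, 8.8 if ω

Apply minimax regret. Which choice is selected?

Column bests: θ=14.5, φ=17.0, ψ=17.5, ω=17.0.
I regrets: 4.9, 11.3, 8.3, 0.0 → max 11.3
II regrets: 0.0, 0.0, 4.6, 10.3 → max 10.3
III regrets: 3.7, 6.5, 0.0, 8.2 → max 8.2
Smallest max regret = 8.2 → III.

III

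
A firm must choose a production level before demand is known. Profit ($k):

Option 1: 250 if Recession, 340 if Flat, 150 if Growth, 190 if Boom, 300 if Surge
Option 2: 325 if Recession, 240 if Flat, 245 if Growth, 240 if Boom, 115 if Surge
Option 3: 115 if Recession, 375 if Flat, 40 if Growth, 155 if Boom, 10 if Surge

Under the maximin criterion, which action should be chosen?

Row minima: Option 1=150, Option 2=115, Option 3=10
Best worst-case = 150 → Option 1.

Option 1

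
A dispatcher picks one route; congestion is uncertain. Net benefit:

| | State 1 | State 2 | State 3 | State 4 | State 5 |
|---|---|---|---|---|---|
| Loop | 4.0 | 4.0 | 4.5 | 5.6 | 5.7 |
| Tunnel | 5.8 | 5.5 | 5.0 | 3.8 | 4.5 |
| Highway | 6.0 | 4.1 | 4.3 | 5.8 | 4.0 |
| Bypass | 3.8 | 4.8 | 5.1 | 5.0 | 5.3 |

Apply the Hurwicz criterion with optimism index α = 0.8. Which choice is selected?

Loop: 0.8·5.7 + 0.2·4.0 = 5.36
Tunnel: 0.8·5.8 + 0.2·3.8 = 5.4
Highway: 0.8·6.0 + 0.2·4.0 = 5.6
Bypass: 0.8·5.3 + 0.2·3.8 = 5
Highest Hurwicz score = 5.6 → Highway.

Highway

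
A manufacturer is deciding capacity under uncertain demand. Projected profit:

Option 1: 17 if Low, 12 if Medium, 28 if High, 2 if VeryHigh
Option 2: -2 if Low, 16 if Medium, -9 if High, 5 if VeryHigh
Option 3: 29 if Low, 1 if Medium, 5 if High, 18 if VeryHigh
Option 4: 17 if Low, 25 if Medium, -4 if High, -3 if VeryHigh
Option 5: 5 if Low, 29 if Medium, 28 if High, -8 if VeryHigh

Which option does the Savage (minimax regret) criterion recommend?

Column bests: Low=29, Medium=29, High=28, VeryHigh=18.
Option 1 regrets: 12, 17, 0, 16 → max 17
Option 2 regrets: 31, 13, 37, 13 → max 37
Option 3 regrets: 0, 28, 23, 0 → max 28
Option 4 regrets: 12, 4, 32, 21 → max 32
Option 5 regrets: 24, 0, 0, 26 → max 26
Smallest max regret = 17 → Option 1.

Option 1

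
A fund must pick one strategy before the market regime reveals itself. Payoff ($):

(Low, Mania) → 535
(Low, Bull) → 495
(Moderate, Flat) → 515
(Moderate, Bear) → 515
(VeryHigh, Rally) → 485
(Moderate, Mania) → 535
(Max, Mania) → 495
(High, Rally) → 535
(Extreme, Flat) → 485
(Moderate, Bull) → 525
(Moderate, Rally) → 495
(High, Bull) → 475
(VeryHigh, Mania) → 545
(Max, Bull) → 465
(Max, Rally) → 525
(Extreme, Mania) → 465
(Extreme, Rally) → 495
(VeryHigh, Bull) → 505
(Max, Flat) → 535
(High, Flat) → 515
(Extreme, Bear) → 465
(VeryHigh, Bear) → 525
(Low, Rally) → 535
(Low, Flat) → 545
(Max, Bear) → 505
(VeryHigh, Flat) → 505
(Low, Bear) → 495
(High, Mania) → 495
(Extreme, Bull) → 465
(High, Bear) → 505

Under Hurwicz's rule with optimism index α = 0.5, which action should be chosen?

Low: 0.5·545 + 0.5·495 = 520
Moderate: 0.5·535 + 0.5·495 = 515
High: 0.5·535 + 0.5·475 = 505
VeryHigh: 0.5·545 + 0.5·485 = 515
Extreme: 0.5·495 + 0.5·465 = 480
Max: 0.5·535 + 0.5·465 = 500
Highest Hurwicz score = 520 → Low.

Low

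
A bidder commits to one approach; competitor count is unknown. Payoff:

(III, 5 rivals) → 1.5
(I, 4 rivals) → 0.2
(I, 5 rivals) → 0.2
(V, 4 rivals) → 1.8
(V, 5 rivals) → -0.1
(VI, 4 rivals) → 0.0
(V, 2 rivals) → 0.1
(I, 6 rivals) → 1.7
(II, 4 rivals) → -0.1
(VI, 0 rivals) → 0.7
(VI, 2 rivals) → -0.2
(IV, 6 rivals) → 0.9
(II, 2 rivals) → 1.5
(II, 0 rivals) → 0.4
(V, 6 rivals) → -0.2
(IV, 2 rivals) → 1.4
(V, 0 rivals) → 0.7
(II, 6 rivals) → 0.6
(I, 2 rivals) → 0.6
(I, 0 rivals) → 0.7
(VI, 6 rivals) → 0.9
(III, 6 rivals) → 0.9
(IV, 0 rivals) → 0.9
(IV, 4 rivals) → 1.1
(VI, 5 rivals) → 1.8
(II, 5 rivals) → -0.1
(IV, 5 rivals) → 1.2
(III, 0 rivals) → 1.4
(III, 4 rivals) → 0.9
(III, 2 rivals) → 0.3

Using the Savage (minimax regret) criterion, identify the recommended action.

IV

Column bests: 0 rivals=1.4, 2 rivals=1.5, 4 rivals=1.8, 5 rivals=1.8, 6 rivals=1.7.
I regrets: 0.7, 0.9, 1.6, 1.6, 0.0 → max 1.6
II regrets: 1.0, 0.0, 1.9, 1.9, 1.1 → max 1.9
III regrets: 0.0, 1.2, 0.9, 0.3, 0.8 → max 1.2
IV regrets: 0.5, 0.1, 0.7, 0.6, 0.8 → max 0.8
V regrets: 0.7, 1.4, 0.0, 1.9, 1.9 → max 1.9
VI regrets: 0.7, 1.7, 1.8, 0.0, 0.8 → max 1.8
Smallest max regret = 0.8 → IV.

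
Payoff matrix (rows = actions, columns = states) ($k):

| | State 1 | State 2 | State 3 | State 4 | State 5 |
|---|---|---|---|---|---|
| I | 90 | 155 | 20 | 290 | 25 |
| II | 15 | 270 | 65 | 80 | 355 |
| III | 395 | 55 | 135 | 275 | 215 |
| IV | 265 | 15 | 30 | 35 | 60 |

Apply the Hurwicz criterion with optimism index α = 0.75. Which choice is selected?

III

I: 0.75·290 + 0.25·20 = 222.5
II: 0.75·355 + 0.25·15 = 270
III: 0.75·395 + 0.25·55 = 310
IV: 0.75·265 + 0.25·15 = 202.5
Highest Hurwicz score = 310 → III.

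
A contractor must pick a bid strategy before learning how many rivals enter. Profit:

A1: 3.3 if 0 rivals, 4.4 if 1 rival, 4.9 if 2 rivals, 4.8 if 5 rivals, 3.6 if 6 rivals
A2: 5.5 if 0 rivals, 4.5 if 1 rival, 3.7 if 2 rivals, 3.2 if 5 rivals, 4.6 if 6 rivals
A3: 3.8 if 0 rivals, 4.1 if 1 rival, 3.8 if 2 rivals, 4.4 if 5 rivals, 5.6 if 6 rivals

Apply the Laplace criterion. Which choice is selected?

Row averages: A1=4.2, A2=4.3, A3=4.34
Highest average = 4.34 → A3.

A3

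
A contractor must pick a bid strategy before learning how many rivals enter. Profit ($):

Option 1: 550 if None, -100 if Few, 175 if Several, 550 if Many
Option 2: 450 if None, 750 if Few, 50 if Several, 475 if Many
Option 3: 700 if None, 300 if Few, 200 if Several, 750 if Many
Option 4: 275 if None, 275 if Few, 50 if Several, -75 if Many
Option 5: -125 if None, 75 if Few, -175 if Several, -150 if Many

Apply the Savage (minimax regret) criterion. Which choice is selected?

Column bests: None=700, Few=750, Several=200, Many=750.
Option 1 regrets: 150, 850, 25, 200 → max 850
Option 2 regrets: 250, 0, 150, 275 → max 275
Option 3 regrets: 0, 450, 0, 0 → max 450
Option 4 regrets: 425, 475, 150, 825 → max 825
Option 5 regrets: 825, 675, 375, 900 → max 900
Smallest max regret = 275 → Option 2.

Option 2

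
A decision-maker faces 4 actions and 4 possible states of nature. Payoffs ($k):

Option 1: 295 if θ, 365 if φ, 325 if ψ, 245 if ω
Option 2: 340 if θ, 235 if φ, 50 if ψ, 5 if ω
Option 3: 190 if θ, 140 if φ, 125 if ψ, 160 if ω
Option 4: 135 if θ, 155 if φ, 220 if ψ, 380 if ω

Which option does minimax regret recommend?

Option 1

Column bests: θ=340, φ=365, ψ=325, ω=380.
Option 1 regrets: 45, 0, 0, 135 → max 135
Option 2 regrets: 0, 130, 275, 375 → max 375
Option 3 regrets: 150, 225, 200, 220 → max 225
Option 4 regrets: 205, 210, 105, 0 → max 210
Smallest max regret = 135 → Option 1.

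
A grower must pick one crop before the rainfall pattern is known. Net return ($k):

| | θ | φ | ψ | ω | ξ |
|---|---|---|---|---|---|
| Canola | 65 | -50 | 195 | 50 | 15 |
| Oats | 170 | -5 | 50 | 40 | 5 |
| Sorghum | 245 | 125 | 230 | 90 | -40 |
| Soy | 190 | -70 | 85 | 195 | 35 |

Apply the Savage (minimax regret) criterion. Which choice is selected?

Sorghum

Column bests: θ=245, φ=125, ψ=230, ω=195, ξ=35.
Canola regrets: 180, 175, 35, 145, 20 → max 180
Oats regrets: 75, 130, 180, 155, 30 → max 180
Sorghum regrets: 0, 0, 0, 105, 75 → max 105
Soy regrets: 55, 195, 145, 0, 0 → max 195
Smallest max regret = 105 → Sorghum.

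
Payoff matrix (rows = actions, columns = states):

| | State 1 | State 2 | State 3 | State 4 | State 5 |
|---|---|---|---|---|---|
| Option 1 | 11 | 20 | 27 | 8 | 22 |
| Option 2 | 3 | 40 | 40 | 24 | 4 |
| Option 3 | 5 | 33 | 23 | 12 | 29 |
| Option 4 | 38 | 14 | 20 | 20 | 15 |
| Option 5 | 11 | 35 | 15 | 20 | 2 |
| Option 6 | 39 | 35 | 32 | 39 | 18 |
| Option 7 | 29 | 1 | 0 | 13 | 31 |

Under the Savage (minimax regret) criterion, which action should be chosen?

Column bests: State 1=39, State 2=40, State 3=40, State 4=39, State 5=31.
Option 1 regrets: 28, 20, 13, 31, 9 → max 31
Option 2 regrets: 36, 0, 0, 15, 27 → max 36
Option 3 regrets: 34, 7, 17, 27, 2 → max 34
Option 4 regrets: 1, 26, 20, 19, 16 → max 26
Option 5 regrets: 28, 5, 25, 19, 29 → max 29
Option 6 regrets: 0, 5, 8, 0, 13 → max 13
Option 7 regrets: 10, 39, 40, 26, 0 → max 40
Smallest max regret = 13 → Option 6.

Option 6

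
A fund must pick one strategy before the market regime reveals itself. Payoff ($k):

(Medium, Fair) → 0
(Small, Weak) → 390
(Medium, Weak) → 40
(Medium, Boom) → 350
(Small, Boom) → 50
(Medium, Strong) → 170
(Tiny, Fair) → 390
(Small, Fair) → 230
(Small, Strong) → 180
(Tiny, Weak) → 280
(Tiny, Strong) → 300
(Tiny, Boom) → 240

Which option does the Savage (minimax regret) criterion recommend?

Tiny

Column bests: Weak=390, Fair=390, Strong=300, Boom=350.
Tiny regrets: 110, 0, 0, 110 → max 110
Small regrets: 0, 160, 120, 300 → max 300
Medium regrets: 350, 390, 130, 0 → max 390
Smallest max regret = 110 → Tiny.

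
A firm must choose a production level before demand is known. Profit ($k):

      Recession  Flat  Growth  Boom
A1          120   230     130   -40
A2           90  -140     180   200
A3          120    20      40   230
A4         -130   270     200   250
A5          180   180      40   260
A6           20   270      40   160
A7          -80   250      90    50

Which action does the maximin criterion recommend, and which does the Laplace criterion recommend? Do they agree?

maximin → A5; laplace → A5 (agree)

Row minima: A1=-40, A2=-140, A3=20, A4=-130, A5=40, A6=20, A7=-80
Best worst-case = 40 → A5.
Row averages: A1=110, A2=82.5, A3=102.5, A4=147.5, A5=165, A6=122.5, A7=77.5
Highest average = 165 → A5.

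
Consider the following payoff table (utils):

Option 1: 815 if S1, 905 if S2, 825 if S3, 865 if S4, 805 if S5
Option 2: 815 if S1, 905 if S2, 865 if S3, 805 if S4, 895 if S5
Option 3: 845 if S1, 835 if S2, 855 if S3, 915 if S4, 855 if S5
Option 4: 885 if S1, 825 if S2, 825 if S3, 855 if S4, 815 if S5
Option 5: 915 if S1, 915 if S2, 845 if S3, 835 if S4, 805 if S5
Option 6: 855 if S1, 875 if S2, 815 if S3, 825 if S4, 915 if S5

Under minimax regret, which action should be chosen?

Option 3

Column bests: S1=915, S2=915, S3=865, S4=915, S5=915.
Option 1 regrets: 100, 10, 40, 50, 110 → max 110
Option 2 regrets: 100, 10, 0, 110, 20 → max 110
Option 3 regrets: 70, 80, 10, 0, 60 → max 80
Option 4 regrets: 30, 90, 40, 60, 100 → max 100
Option 5 regrets: 0, 0, 20, 80, 110 → max 110
Option 6 regrets: 60, 40, 50, 90, 0 → max 90
Smallest max regret = 80 → Option 3.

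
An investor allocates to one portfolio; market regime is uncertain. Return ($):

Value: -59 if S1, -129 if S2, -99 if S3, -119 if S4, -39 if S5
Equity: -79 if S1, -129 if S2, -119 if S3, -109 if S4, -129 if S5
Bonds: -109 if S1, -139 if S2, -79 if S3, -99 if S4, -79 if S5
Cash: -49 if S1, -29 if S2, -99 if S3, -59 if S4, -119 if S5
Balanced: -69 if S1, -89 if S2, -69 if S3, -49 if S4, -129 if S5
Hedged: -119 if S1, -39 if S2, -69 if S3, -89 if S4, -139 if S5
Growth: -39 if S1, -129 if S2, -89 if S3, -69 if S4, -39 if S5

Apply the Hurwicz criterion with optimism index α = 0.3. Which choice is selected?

Cash

Value: 0.3·(-39) + 0.7·(-129) = -102
Equity: 0.3·(-79) + 0.7·(-129) = -114
Bonds: 0.3·(-79) + 0.7·(-139) = -121
Cash: 0.3·(-29) + 0.7·(-119) = -92
Balanced: 0.3·(-49) + 0.7·(-129) = -105
Hedged: 0.3·(-39) + 0.7·(-139) = -109
Growth: 0.3·(-39) + 0.7·(-129) = -102
Highest Hurwicz score = -92 → Cash.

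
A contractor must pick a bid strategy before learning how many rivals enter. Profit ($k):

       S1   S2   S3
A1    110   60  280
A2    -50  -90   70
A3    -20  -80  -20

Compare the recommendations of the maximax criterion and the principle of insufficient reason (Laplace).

Row maxima: A1=280, A2=70, A3=-20
Best best-case = 280 → A1.
Row averages: A1=150, A2=-70/3, A3=-40
Highest average = 150 → A1.

maximax → A1; laplace → A1 (agree)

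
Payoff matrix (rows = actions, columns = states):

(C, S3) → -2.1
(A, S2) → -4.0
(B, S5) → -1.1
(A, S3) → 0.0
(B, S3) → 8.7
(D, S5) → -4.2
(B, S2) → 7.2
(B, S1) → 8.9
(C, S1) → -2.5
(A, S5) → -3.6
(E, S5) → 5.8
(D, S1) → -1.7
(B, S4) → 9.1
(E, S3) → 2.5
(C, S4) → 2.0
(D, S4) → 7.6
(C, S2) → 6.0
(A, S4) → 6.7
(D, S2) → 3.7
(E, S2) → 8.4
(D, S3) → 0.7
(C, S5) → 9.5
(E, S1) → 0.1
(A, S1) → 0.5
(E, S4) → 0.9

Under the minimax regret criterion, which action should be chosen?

Column bests: S1=8.9, S2=8.4, S3=8.7, S4=9.1, S5=9.5.
A regrets: 8.4, 12.4, 8.7, 2.4, 13.1 → max 13.1
B regrets: 0.0, 1.2, 0.0, 0.0, 10.6 → max 10.6
C regrets: 11.4, 2.4, 10.8, 7.1, 0.0 → max 11.4
D regrets: 10.6, 4.7, 8.0, 1.5, 13.7 → max 13.7
E regrets: 8.8, 0.0, 6.2, 8.2, 3.7 → max 8.8
Smallest max regret = 8.8 → E.

E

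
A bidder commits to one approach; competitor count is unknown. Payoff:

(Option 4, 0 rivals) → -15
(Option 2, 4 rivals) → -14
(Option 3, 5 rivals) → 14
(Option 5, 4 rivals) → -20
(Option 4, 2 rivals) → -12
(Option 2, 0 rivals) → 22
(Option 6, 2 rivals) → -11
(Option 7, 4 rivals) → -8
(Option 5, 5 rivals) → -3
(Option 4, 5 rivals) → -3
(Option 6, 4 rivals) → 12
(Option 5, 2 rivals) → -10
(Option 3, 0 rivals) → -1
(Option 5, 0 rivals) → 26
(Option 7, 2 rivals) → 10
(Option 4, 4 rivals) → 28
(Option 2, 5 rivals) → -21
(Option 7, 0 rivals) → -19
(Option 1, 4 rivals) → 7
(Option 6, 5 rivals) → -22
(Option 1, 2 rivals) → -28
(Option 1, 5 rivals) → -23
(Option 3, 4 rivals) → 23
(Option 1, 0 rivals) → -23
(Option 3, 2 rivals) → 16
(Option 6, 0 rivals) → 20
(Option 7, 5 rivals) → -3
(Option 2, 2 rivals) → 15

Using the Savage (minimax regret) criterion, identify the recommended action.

Option 3

Column bests: 0 rivals=26, 2 rivals=16, 4 rivals=28, 5 rivals=14.
Option 1 regrets: 49, 44, 21, 37 → max 49
Option 2 regrets: 4, 1, 42, 35 → max 42
Option 3 regrets: 27, 0, 5, 0 → max 27
Option 4 regrets: 41, 28, 0, 17 → max 41
Option 5 regrets: 0, 26, 48, 17 → max 48
Option 6 regrets: 6, 27, 16, 36 → max 36
Option 7 regrets: 45, 6, 36, 17 → max 45
Smallest max regret = 27 → Option 3.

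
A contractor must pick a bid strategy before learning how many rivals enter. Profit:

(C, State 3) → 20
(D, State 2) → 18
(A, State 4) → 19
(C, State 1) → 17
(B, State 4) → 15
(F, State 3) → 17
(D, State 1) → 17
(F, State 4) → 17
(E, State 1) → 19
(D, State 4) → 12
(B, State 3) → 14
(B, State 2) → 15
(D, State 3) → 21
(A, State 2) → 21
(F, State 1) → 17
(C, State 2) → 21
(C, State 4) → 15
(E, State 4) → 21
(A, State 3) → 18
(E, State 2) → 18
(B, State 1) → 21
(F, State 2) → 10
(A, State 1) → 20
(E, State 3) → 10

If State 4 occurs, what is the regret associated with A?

2

Best payoff under State 4 is 21.
Regret = 21 − 19 = 2.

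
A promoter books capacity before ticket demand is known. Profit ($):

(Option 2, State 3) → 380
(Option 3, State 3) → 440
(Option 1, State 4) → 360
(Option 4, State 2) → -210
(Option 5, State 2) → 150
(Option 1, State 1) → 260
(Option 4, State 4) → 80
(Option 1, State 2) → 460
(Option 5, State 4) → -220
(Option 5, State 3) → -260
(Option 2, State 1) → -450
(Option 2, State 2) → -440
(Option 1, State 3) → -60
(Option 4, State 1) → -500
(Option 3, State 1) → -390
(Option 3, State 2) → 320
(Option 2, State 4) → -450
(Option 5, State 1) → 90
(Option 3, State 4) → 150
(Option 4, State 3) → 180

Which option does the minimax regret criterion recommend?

Column bests: State 1=260, State 2=460, State 3=440, State 4=360.
Option 1 regrets: 0, 0, 500, 0 → max 500
Option 2 regrets: 710, 900, 60, 810 → max 900
Option 3 regrets: 650, 140, 0, 210 → max 650
Option 4 regrets: 760, 670, 260, 280 → max 760
Option 5 regrets: 170, 310, 700, 580 → max 700
Smallest max regret = 500 → Option 1.

Option 1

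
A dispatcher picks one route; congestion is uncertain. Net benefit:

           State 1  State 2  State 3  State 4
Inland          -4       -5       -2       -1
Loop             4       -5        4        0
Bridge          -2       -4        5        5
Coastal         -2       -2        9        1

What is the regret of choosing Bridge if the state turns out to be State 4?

Best payoff under State 4 is 5.
Regret = 5 − 5 = 0.

0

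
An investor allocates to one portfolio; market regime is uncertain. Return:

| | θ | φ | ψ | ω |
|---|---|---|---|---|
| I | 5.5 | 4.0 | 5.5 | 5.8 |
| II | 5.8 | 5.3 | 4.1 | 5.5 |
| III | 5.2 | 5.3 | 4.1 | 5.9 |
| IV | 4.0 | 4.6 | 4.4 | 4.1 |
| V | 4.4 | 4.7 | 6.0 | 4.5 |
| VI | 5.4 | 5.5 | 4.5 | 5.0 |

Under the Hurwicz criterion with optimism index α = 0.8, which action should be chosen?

V

I: 0.8·5.8 + 0.2·4.0 = 5.44
II: 0.8·5.8 + 0.2·4.1 = 5.46
III: 0.8·5.9 + 0.2·4.1 = 5.54
IV: 0.8·4.6 + 0.2·4.0 = 4.48
V: 0.8·6.0 + 0.2·4.4 = 5.68
VI: 0.8·5.5 + 0.2·4.5 = 5.3
Highest Hurwicz score = 5.68 → V.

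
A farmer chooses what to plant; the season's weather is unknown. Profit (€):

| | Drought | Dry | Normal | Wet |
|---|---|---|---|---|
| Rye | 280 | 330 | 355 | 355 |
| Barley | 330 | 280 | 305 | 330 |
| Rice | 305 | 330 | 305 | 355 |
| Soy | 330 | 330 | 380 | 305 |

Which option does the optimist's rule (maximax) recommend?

Row maxima: Rye=355, Barley=330, Rice=355, Soy=380
Best best-case = 380 → Soy.

Soy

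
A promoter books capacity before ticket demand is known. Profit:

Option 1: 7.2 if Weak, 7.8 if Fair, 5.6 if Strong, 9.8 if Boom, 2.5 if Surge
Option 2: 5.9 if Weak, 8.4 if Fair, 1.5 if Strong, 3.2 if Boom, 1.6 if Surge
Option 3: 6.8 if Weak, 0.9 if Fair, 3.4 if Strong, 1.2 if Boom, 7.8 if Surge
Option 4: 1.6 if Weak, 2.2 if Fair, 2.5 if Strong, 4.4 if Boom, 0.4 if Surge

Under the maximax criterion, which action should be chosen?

Option 1

Row maxima: Option 1=9.8, Option 2=8.4, Option 3=7.8, Option 4=4.4
Best best-case = 9.8 → Option 1.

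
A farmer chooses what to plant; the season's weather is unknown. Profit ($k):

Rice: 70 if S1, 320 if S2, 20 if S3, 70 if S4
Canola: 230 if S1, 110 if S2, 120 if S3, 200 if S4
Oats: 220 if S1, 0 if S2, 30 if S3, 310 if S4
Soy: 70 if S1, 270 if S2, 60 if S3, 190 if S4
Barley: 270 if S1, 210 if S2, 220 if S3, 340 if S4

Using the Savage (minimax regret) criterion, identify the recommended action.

Column bests: S1=270, S2=320, S3=220, S4=340.
Rice regrets: 200, 0, 200, 270 → max 270
Canola regrets: 40, 210, 100, 140 → max 210
Oats regrets: 50, 320, 190, 30 → max 320
Soy regrets: 200, 50, 160, 150 → max 200
Barley regrets: 0, 110, 0, 0 → max 110
Smallest max regret = 110 → Barley.

Barley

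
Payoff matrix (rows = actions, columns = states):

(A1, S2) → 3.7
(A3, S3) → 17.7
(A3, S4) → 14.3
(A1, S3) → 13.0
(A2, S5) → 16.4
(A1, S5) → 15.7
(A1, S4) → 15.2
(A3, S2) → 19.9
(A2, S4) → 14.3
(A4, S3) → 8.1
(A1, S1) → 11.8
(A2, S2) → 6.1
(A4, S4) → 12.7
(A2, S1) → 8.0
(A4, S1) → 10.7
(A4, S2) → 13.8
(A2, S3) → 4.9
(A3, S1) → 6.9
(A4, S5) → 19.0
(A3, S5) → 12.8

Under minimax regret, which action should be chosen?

Column bests: S1=11.8, S2=19.9, S3=17.7, S4=15.2, S5=19.0.
A1 regrets: 0.0, 16.2, 4.7, 0.0, 3.3 → max 16.2
A2 regrets: 3.8, 13.8, 12.8, 0.9, 2.6 → max 13.8
A3 regrets: 4.9, 0.0, 0.0, 0.9, 6.2 → max 6.2
A4 regrets: 1.1, 6.1, 9.6, 2.5, 0.0 → max 9.6
Smallest max regret = 6.2 → A3.

A3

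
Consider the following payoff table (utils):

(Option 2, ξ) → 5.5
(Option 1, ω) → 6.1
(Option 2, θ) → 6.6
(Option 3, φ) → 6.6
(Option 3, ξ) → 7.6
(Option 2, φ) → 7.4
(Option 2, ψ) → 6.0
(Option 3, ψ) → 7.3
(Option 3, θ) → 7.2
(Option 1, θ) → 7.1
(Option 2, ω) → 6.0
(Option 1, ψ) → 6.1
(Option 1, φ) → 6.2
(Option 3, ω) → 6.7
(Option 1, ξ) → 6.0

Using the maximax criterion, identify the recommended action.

Row maxima: Option 1=7.1, Option 2=7.4, Option 3=7.6
Best best-case = 7.6 → Option 3.

Option 3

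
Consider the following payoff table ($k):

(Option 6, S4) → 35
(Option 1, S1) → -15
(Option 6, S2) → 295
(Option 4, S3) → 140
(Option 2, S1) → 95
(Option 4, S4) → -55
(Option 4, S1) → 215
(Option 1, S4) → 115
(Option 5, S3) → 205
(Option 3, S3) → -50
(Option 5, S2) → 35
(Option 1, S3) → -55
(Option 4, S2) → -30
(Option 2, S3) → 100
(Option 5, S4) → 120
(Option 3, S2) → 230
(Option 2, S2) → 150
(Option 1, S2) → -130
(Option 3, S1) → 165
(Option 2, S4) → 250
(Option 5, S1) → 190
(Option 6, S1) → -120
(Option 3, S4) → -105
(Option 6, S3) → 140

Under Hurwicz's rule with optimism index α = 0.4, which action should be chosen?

Option 1: 0.4·115 + 0.6·(-130) = -32
Option 2: 0.4·250 + 0.6·95 = 157
Option 3: 0.4·230 + 0.6·(-105) = 29
Option 4: 0.4·215 + 0.6·(-55) = 53
Option 5: 0.4·205 + 0.6·35 = 103
Option 6: 0.4·295 + 0.6·(-120) = 46
Highest Hurwicz score = 157 → Option 2.

Option 2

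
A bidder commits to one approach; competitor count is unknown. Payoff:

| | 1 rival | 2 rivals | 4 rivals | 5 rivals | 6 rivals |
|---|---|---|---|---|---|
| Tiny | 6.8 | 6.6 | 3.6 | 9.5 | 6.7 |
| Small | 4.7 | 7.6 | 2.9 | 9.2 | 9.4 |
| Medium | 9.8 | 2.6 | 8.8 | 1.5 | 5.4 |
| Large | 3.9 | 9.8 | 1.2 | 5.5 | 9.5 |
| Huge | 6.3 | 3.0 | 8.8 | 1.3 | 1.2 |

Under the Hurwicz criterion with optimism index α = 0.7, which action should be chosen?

Tiny: 0.7·9.5 + 0.3·3.6 = 7.73
Small: 0.7·9.4 + 0.3·2.9 = 7.45
Medium: 0.7·9.8 + 0.3·1.5 = 7.31
Large: 0.7·9.8 + 0.3·1.2 = 7.22
Huge: 0.7·8.8 + 0.3·1.2 = 6.52
Highest Hurwicz score = 7.73 → Tiny.

Tiny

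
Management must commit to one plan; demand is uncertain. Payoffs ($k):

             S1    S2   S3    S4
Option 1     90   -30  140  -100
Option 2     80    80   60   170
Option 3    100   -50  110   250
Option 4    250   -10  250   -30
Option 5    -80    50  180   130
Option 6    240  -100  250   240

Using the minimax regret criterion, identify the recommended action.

Option 3

Column bests: S1=250, S2=80, S3=250, S4=250.
Option 1 regrets: 160, 110, 110, 350 → max 350
Option 2 regrets: 170, 0, 190, 80 → max 190
Option 3 regrets: 150, 130, 140, 0 → max 150
Option 4 regrets: 0, 90, 0, 280 → max 280
Option 5 regrets: 330, 30, 70, 120 → max 330
Option 6 regrets: 10, 180, 0, 10 → max 180
Smallest max regret = 150 → Option 3.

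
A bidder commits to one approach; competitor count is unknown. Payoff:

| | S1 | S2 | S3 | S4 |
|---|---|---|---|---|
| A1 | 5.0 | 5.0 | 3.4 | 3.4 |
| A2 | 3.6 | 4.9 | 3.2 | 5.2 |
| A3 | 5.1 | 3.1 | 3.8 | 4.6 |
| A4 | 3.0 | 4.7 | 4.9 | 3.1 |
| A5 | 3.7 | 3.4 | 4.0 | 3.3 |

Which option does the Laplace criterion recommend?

A2

Row averages: A1=4.2, A2=4.225, A3=4.15, A4=3.925, A5=3.6
Highest average = 4.225 → A2.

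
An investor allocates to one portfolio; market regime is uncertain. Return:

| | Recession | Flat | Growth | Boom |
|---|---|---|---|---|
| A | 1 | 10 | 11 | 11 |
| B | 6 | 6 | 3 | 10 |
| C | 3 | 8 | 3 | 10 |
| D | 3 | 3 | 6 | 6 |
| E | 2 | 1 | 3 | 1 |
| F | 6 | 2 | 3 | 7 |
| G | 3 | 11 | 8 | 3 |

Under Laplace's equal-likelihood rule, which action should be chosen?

A

Row averages: A=8.25, B=6.25, C=6, D=4.5, E=1.75, F=4.5, G=6.25
Highest average = 8.25 → A.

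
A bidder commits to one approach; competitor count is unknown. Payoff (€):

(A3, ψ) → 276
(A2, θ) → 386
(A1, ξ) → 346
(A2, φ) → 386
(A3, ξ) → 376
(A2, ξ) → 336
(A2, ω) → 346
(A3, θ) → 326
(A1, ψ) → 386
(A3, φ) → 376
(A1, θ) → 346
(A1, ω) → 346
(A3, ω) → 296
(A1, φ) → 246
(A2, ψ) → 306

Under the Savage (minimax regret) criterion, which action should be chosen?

Column bests: θ=386, φ=386, ψ=386, ω=346, ξ=376.
A1 regrets: 40, 140, 0, 0, 30 → max 140
A2 regrets: 0, 0, 80, 0, 40 → max 80
A3 regrets: 60, 10, 110, 50, 0 → max 110
Smallest max regret = 80 → A2.

A2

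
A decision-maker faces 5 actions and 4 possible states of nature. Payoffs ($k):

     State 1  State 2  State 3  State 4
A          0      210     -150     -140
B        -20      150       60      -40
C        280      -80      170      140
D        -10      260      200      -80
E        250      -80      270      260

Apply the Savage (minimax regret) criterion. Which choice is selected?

Column bests: State 1=280, State 2=260, State 3=270, State 4=260.
A regrets: 280, 50, 420, 400 → max 420
B regrets: 300, 110, 210, 300 → max 300
C regrets: 0, 340, 100, 120 → max 340
D regrets: 290, 0, 70, 340 → max 340
E regrets: 30, 340, 0, 0 → max 340
Smallest max regret = 300 → B.

B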